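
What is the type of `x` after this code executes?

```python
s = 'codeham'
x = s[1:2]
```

Slicing a str returns str

str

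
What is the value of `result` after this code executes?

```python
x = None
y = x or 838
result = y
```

x = None; y = 838; result = 838

838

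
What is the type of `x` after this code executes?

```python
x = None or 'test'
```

'or' with None returns the other truthy value (str)

str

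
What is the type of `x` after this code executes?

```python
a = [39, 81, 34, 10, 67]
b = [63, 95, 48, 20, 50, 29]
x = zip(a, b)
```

zip() returns a zip object

zip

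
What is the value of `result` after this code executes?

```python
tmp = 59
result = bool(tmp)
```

tmp = 59; result = True

True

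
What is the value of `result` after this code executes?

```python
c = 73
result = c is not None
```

c = 73; result = True

True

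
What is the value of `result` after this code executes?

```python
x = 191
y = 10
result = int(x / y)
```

x = 191; y = 10; result = 19

19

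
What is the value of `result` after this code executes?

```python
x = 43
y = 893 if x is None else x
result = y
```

x = 43; y = 43; result = 43

43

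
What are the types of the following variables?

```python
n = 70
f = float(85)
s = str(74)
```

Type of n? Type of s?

n is assigned a bare integer (no decimal point), so it is an int; s is assigned the result of calling str(), which returns a str

int, str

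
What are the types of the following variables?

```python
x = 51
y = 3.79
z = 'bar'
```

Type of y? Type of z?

y is assigned a number with a decimal point, so it is a float; z is assigned a quoted string literal, so it is a str

float, str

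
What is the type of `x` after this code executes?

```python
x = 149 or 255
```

'or' returns first truthy value (int)

int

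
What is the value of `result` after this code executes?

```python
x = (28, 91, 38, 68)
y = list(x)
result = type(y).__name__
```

x is tuple; y is list; result = 'list'

'list'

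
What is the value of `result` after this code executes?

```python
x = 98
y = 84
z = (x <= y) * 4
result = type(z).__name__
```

x is int; y is int; z is int; result = 'int'

'int'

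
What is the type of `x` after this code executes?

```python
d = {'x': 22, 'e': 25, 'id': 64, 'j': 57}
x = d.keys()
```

.keys() returns dict_keys view

dict_keys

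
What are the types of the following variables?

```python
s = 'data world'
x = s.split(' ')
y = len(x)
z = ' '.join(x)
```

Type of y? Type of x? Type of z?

len() returns int; str.split() returns list; str.join() returns str

int, list, str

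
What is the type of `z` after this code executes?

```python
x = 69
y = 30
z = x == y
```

Equality comparison returns bool

bool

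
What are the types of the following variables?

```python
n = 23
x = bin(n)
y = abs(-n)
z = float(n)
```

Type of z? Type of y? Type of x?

float() returns float; abs() of int returns int; bin() returns str

float, int, str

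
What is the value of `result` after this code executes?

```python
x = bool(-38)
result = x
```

x = True; result = True

True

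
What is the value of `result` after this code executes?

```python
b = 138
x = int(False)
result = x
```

b = 138; x = 0; result = 0

0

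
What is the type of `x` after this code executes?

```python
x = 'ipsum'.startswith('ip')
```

str.startswith() returns bool

bool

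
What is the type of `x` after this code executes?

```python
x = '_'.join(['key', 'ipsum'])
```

str.join() returns str

str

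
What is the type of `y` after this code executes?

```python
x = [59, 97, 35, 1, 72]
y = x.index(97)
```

list.index() returns int

int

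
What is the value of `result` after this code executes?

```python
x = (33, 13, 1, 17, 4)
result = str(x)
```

x = (33, 13, 1, 17, 4); result = '(33, 13, 1, 17, 4)'

'(33, 13, 1, 17, 4)'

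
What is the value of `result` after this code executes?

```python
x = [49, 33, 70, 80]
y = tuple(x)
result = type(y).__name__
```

x is list; y is tuple; result = 'tuple'

'tuple'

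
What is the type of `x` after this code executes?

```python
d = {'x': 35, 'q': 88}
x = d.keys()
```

.keys() returns dict_keys view

dict_keys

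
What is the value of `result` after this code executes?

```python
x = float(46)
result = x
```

x = 46.0; result = 46.0

46.0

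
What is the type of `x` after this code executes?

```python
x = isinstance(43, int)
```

isinstance() returns bool

bool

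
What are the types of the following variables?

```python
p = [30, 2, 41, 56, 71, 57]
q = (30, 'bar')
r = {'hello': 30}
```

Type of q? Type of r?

q is assigned a tuple (parenthesized, comma-separated values); r is assigned a dict literal ({key: value})

tuple, dict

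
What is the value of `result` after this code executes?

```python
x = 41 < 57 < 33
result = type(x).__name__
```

x is bool; result = 'bool'

'bool'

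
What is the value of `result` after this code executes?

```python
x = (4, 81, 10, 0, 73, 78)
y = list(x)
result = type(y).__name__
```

x is tuple; y is list; result = 'list'

'list'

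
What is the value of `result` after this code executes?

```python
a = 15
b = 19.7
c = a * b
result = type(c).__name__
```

a is int; b is float; c is float; result = 'float'

'float'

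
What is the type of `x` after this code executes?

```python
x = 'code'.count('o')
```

str.count() returns int

int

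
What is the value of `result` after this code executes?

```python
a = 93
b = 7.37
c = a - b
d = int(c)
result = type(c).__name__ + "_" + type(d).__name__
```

a is int; b is float; c is float; d is int; result = 'float_int'

'float_int'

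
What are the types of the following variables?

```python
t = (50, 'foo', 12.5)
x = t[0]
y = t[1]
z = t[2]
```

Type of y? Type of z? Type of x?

tuple[1] is str; tuple[2] is float; tuple[0] is int

str, float, int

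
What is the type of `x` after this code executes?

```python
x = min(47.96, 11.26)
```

min() of floats returns float

float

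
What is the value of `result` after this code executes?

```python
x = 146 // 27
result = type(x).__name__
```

x is int; result = 'int'

'int'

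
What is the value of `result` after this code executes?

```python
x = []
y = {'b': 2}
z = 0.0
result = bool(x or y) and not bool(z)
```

x = []; y = {'b': 2}; z = 0.0; result = True

True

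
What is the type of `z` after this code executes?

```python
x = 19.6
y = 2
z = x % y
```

float % int = float

float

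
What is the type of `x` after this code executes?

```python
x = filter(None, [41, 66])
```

filter() returns a filter object

filter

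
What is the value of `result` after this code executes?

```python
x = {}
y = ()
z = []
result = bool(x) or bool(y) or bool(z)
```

x = {}; y = (); z = []; result = False

False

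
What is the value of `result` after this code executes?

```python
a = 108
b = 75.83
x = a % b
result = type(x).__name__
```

a is int; b is float; x is float; result = 'float'

'float'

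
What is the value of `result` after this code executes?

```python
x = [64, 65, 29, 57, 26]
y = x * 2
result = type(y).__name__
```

x is list; y is list; result = 'list'

'list'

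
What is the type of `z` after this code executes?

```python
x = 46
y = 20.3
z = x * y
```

int * float = float

float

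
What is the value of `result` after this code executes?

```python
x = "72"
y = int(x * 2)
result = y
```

x = '72'; y = 7272; result = 7272

7272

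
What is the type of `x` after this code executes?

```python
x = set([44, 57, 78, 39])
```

set() constructor returns set

set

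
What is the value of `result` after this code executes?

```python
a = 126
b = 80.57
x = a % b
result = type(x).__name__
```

a is int; b is float; x is float; result = 'float'

'float'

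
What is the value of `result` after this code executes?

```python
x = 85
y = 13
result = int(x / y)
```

x = 85; y = 13; result = 6

6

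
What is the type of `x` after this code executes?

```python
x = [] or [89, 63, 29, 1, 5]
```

'or' returns first truthy value (list)

list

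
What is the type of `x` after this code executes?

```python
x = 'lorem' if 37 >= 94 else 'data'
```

Both branches of conditional are str

str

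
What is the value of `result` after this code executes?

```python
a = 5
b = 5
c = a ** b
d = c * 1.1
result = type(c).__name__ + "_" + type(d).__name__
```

a is int; b is int; c is int; d is float; result = 'int_float'

'int_float'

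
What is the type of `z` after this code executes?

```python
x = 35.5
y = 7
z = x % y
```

float % int = float

float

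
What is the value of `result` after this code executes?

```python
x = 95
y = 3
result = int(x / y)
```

x = 95; y = 3; result = 31

31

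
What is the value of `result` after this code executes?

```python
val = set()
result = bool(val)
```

val = set(); result = False

False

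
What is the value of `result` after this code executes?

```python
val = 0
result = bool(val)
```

val = 0; result = False

False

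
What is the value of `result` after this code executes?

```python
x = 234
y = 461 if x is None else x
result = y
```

x = 234; y = 234; result = 234

234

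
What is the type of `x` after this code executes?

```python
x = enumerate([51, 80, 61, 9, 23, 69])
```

enumerate() returns an enumerate object

enumerate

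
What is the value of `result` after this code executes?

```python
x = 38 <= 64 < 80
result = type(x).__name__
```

x is bool; result = 'bool'

'bool'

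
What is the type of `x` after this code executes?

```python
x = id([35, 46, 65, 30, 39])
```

id() returns int

int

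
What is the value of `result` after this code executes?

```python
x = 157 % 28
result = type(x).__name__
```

x is int; result = 'int'

'int'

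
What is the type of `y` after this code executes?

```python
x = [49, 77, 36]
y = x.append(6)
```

list.append() returns None (mutates in place)

NoneType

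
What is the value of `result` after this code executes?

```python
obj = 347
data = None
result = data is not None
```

obj = 347; data = None; result = False

False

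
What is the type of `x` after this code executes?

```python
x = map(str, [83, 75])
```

map() returns a map object

map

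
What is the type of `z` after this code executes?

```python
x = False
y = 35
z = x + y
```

bool + int = int (bool is subclass of int)

int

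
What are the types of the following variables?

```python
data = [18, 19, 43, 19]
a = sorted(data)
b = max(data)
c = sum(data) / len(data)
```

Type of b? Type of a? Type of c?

max of ints returns int; sorted() returns list; int / int = float

int, list, float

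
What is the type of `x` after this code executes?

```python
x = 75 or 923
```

'or' returns first truthy value (int)

int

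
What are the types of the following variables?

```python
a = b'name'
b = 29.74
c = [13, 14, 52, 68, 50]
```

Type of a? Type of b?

a is assigned a bytes literal (b'...' prefix); b is assigned a number with a decimal point, so it is a float

bytes, float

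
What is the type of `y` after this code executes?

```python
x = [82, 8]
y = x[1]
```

Indexing list[int] returns int

int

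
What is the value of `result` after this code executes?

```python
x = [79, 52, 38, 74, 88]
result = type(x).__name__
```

x is list; result = 'list'

'list'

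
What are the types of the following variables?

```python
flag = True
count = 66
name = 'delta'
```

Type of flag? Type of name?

flag is assigned the constant True, which has type bool; name is assigned a quoted string literal, so it is a str

bool, str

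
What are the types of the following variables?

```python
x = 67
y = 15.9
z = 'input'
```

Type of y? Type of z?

y is assigned a number with a decimal point, so it is a float; z is assigned a quoted string literal, so it is a str

float, str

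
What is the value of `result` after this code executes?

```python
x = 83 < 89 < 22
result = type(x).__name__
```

x is bool; result = 'bool'

'bool'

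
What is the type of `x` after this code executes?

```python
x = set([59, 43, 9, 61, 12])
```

set() constructor returns set

set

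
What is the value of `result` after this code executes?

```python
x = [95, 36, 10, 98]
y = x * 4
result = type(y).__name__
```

x is list; y is list; result = 'list'

'list'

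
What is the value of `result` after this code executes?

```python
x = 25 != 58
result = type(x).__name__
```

x is bool; result = 'bool'

'bool'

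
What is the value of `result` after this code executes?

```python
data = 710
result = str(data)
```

data = 710; result = '710'

'710'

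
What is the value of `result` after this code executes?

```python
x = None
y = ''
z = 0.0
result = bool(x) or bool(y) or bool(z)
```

x = None; y = ''; z = 0.0; result = False

False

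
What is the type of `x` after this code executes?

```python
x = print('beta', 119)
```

print() returns None

NoneType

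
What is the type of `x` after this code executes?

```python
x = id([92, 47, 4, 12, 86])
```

id() returns int

int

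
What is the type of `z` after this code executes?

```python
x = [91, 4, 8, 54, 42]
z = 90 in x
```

'in' operator returns bool

bool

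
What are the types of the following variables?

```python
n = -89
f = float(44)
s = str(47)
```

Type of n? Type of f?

n is assigned a bare integer (no decimal point), so it is an int; f is assigned the result of calling float(), which returns a float

int, float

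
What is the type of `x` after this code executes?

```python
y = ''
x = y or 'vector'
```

'or' returns first truthy value (str)

str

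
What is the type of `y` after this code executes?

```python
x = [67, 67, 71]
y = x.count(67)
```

list.count() returns int

int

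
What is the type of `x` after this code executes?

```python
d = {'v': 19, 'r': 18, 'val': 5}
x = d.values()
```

.values() returns dict_values view

dict_values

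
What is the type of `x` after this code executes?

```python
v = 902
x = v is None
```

'is' comparison returns bool

bool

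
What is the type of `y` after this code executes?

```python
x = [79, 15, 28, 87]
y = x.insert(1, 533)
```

list.insert() returns None

NoneType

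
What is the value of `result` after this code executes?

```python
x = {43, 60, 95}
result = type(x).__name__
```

x is set; result = 'set'

'set'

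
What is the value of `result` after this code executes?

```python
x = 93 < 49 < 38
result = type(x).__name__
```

x is bool; result = 'bool'

'bool'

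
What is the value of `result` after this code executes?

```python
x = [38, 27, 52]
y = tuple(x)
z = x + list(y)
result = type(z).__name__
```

x is list; y is tuple; z is list; result = 'list'

'list'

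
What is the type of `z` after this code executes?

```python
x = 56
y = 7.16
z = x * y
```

int * float = float

float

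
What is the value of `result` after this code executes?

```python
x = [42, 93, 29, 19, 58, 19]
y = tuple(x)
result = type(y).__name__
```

x is list; y is tuple; result = 'tuple'

'tuple'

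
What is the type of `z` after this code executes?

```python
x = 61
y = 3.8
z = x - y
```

int - float = float

float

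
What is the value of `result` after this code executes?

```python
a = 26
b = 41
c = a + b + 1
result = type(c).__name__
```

a is int; b is int; c is int; result = 'int'

'int'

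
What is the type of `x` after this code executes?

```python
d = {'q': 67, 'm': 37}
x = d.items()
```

dict.items() returns dict_items view

dict_items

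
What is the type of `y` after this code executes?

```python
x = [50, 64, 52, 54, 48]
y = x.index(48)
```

list.index() returns int

int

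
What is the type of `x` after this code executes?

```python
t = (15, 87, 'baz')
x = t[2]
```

Index 2 of tuple is a str literal

str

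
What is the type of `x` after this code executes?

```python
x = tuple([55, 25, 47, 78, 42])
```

tuple() constructor returns tuple

tuple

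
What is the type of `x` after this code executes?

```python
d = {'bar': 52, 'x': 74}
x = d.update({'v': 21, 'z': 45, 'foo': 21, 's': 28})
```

dict.update() returns None

NoneType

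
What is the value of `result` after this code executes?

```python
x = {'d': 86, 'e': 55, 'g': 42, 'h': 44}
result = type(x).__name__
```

x is dict; result = 'dict'

'dict'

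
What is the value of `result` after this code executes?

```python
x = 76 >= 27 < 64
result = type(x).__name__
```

x is bool; result = 'bool'

'bool'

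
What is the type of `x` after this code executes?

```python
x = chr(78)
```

chr() returns str (single char)

str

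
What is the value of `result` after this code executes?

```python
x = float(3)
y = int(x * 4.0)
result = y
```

x = 3.0; y = 12; result = 12

12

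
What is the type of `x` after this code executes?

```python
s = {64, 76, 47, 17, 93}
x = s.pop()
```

Popping from set[int] returns int

int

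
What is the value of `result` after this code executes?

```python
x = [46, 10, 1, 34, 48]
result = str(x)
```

x = [46, 10, 1, 34, 48]; result = '[46, 10, 1, 34, 48]'

'[46, 10, 1, 34, 48]'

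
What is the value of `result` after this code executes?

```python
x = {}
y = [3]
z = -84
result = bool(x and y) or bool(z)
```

x = {}; y = [3]; z = -84; result = True

True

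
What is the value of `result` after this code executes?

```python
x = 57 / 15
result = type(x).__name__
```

x is float; result = 'float'

'float'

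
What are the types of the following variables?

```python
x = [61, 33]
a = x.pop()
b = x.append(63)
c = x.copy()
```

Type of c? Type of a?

copy() returns list; pop() returns element

list, int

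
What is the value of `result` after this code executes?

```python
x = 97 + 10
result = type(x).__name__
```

x is int; result = 'int'

'int'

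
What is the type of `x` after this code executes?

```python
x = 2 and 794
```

'and' with truthy values returns last operand (int)

int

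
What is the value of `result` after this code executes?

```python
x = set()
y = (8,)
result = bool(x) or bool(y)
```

x = set(); y = (8,); result = True

True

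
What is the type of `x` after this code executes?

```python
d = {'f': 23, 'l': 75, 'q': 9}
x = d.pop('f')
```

dict.pop() returns the value

int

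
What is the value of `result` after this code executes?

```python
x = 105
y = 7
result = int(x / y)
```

x = 105; y = 7; result = 15

15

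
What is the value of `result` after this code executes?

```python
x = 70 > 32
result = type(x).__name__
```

x is bool; result = 'bool'

'bool'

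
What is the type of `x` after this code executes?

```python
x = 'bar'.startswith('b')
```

str.startswith() returns bool

bool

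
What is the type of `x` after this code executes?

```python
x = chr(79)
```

chr() returns str (single char)

str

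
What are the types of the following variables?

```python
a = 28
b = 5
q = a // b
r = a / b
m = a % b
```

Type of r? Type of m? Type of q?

/ returns float; % of ints returns int; // returns int

float, int, int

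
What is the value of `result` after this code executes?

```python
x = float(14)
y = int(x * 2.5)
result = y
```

x = 14.0; y = 35; result = 35

35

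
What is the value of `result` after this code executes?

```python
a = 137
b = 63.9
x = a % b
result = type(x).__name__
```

a is int; b is float; x is float; result = 'float'

'float'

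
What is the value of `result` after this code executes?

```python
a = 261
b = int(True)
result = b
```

a = 261; b = 1; result = 1

1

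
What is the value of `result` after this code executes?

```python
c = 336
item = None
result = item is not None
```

c = 336; item = None; result = False

False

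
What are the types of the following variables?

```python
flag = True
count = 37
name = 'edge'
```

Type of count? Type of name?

count is assigned a bare integer (no decimal point), so it is an int; name is assigned a quoted string literal, so it is a str

int, str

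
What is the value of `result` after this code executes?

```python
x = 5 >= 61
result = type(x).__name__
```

x is bool; result = 'bool'

'bool'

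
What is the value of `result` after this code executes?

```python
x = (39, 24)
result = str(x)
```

x = (39, 24); result = '(39, 24)'

'(39, 24)'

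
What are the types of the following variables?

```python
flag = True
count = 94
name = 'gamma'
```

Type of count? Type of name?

count is assigned a bare integer (no decimal point), so it is an int; name is assigned a quoted string literal, so it is a str

int, str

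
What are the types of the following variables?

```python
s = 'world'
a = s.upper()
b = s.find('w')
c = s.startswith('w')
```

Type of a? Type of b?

upper() returns str; find() returns int

str, int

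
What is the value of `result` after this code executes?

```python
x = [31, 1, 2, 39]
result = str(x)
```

x = [31, 1, 2, 39]; result = '[31, 1, 2, 39]'

'[31, 1, 2, 39]'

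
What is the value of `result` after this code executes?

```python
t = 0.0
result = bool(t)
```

t = 0.0; result = False

False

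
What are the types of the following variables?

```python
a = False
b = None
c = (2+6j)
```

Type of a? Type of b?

a is assigned the constant False, which has type bool; b is assigned None, whose type is NoneType

bool, NoneType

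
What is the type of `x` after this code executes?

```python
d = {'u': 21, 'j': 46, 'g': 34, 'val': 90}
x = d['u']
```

Accessing dict[str, int] with str key returns int

int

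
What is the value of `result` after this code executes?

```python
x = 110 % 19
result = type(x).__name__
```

x is int; result = 'int'

'int'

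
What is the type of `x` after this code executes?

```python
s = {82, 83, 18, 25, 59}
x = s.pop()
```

Popping from set[int] returns int

int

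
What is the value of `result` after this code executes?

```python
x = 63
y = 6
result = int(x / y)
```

x = 63; y = 6; result = 10

10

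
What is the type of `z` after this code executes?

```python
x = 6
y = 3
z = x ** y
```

positive int ** positive int = int

int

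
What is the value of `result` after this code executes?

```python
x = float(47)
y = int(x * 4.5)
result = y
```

x = 47.0; y = 211; result = 211

211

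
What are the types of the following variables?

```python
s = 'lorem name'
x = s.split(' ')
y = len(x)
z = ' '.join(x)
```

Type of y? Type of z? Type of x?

len() returns int; str.join() returns str; str.split() returns list

int, str, list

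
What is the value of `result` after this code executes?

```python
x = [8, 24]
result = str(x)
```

x = [8, 24]; result = '[8, 24]'

'[8, 24]'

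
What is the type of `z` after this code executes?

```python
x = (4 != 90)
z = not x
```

'not' returns bool

bool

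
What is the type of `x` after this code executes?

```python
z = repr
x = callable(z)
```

callable() returns bool

bool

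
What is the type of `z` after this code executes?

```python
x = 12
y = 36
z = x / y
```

int / int = float

float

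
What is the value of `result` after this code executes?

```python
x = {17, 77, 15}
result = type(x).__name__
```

x is set; result = 'set'

'set'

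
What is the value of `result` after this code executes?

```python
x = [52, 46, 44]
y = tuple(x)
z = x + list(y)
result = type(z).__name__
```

x is list; y is tuple; z is list; result = 'list'

'list'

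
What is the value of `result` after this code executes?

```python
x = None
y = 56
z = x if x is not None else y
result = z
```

x = None; y = 56; z = 56; result = 56

56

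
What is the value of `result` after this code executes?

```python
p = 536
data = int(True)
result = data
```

p = 536; data = 1; result = 1

1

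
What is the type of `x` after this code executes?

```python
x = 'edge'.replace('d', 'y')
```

str.replace() returns str

str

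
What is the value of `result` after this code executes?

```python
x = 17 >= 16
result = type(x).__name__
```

x is bool; result = 'bool'

'bool'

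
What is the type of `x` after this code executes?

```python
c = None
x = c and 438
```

'and' returns first falsy value (None)

NoneType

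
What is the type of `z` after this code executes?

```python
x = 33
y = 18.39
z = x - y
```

int - float = float

float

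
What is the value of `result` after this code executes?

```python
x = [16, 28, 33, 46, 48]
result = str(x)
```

x = [16, 28, 33, 46, 48]; result = '[16, 28, 33, 46, 48]'

'[16, 28, 33, 46, 48]'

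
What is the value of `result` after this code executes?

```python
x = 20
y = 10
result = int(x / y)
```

x = 20; y = 10; result = 2

2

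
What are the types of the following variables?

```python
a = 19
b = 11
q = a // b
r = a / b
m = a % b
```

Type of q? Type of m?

// returns int; % of ints returns int

int, int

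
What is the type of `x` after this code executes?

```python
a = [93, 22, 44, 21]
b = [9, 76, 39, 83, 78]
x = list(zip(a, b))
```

list(zip()) returns a list of tuples

list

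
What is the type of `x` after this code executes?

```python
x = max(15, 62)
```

max() of ints returns int

int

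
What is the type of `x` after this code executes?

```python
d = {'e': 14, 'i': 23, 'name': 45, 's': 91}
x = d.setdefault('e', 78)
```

dict.setdefault() returns the (existing or default) value

int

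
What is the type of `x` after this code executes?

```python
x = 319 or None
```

'or' returns first truthy value

int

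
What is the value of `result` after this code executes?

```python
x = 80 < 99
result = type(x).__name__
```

x is bool; result = 'bool'

'bool'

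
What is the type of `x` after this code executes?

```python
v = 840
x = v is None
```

'is' comparison returns bool

bool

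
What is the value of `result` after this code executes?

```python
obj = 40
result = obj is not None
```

obj = 40; result = True

True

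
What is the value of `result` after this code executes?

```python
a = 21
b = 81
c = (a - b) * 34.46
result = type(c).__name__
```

a is int; b is int; c is float; result = 'float'

'float'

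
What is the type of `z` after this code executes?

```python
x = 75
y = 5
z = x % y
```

int % int = int

int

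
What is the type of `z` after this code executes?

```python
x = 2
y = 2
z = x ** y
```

positive int ** positive int = int

int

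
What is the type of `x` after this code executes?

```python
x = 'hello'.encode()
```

str.encode() returns bytes

bytes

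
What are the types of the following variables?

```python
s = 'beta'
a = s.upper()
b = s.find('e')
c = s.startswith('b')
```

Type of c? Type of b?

startswith() returns bool; find() returns int

bool, int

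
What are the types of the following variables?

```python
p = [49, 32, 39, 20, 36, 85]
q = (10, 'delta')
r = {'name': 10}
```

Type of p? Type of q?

p is assigned a list literal (square brackets); q is assigned a tuple (parenthesized, comma-separated values)

list, tuple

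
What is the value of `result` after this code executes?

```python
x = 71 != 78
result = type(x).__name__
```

x is bool; result = 'bool'

'bool'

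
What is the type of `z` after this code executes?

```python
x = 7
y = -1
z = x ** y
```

int ** negative = float

float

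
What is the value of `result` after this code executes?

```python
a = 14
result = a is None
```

a = 14; result = False

False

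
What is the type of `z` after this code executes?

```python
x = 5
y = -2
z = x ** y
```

int ** negative = float

float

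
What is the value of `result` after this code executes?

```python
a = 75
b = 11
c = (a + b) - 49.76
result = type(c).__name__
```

a is int; b is int; c is float; result = 'float'

'float'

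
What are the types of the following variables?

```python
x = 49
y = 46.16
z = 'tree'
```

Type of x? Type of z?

x is assigned a bare integer (no decimal point), so it is an int; z is assigned a quoted string literal, so it is a str

int, str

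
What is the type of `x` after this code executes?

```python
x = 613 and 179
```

'and' with truthy values returns last operand (int)

int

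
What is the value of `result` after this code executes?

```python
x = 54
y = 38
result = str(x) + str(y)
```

x = 54; y = 38; result = '5438'

'5438'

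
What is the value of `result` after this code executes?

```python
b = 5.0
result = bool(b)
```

b = 5.0; result = True

True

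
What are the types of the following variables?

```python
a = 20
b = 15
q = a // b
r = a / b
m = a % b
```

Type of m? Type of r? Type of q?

% of ints returns int; / returns float; // returns int

int, float, int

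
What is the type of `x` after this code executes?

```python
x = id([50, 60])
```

id() returns int

int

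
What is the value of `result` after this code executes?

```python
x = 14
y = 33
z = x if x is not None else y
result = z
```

x = 14; y = 33; z = 14; result = 14

14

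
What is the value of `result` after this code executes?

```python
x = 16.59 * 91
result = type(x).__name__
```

x is float; result = 'float'

'float'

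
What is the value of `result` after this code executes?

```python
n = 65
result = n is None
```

n = 65; result = False

False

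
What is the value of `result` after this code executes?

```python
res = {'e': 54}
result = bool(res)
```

res = {'e': 54}; result = True

True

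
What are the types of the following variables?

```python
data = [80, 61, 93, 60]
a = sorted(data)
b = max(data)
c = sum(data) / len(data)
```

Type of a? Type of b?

sorted() returns list; max of ints returns int

list, int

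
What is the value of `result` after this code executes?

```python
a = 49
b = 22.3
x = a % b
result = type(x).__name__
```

a is int; b is float; x is float; result = 'float'

'float'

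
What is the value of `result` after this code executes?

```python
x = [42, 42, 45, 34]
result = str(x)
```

x = [42, 42, 45, 34]; result = '[42, 42, 45, 34]'

'[42, 42, 45, 34]'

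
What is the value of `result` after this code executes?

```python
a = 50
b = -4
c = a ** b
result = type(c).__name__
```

a is int; b is int; c is float; result = 'float'

'float'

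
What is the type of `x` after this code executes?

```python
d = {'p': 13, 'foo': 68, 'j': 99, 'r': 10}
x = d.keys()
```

.keys() returns dict_keys view

dict_keys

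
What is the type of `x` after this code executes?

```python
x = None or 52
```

'or' with None returns the other truthy value

int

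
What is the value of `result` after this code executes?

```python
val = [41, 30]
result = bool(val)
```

val = [41, 30]; result = True

True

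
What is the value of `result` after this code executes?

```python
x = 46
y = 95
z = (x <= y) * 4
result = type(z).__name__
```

x is int; y is int; z is int; result = 'int'

'int'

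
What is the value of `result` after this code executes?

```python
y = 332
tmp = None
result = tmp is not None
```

y = 332; tmp = None; result = False

False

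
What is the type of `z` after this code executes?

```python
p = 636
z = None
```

None has type NoneType

NoneType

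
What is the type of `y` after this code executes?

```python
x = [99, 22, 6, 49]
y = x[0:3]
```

Slicing a list returns a list

list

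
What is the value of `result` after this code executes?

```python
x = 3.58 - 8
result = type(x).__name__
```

x is float; result = 'float'

'float'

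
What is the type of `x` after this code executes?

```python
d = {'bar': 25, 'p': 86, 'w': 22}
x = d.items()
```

dict.items() returns dict_items view

dict_items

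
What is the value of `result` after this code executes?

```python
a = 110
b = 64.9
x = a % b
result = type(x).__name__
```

a is int; b is float; x is float; result = 'float'

'float'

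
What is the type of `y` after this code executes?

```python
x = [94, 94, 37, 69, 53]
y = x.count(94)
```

list.count() returns int

int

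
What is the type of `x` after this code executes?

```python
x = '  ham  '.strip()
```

str.strip() returns str

str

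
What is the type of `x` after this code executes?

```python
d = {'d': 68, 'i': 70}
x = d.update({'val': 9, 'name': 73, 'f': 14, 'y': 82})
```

dict.update() returns None

NoneType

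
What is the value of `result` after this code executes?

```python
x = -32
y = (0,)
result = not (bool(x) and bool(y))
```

x = -32; y = (0,); result = False

False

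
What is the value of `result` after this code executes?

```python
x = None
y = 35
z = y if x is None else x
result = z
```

x = None; y = 35; z = 35; result = 35

35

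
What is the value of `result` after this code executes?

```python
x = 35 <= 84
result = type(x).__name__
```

x is bool; result = 'bool'

'bool'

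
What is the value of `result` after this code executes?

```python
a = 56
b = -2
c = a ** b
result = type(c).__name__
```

a is int; b is int; c is float; result = 'float'

'float'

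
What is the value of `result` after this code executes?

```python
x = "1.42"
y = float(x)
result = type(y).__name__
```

x is str; y is float; result = 'float'

'float'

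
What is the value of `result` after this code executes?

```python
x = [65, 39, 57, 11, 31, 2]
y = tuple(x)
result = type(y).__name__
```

x is list; y is tuple; result = 'tuple'

'tuple'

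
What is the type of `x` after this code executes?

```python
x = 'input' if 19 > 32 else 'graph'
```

Both branches of conditional are str

str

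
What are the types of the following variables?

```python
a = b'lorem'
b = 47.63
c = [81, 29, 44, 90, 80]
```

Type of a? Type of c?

a is assigned a bytes literal (b'...' prefix); c is assigned a list literal (square brackets)

bytes, list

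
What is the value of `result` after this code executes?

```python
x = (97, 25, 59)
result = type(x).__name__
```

x is tuple; result = 'tuple'

'tuple'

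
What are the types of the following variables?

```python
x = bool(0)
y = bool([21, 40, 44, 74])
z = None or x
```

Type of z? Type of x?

None or bool returns the bool; bool() returns bool

bool, bool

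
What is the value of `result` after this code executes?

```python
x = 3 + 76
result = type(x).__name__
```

x is int; result = 'int'

'int'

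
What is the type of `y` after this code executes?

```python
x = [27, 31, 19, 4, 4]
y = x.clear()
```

list.clear() returns None

NoneType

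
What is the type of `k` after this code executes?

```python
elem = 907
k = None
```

None has type NoneType

NoneType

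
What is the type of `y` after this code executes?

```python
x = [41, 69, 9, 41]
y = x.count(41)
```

list.count() returns int

int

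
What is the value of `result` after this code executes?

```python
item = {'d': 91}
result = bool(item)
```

item = {'d': 91}; result = True

True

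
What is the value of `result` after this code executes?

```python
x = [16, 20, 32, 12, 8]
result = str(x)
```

x = [16, 20, 32, 12, 8]; result = '[16, 20, 32, 12, 8]'

'[16, 20, 32, 12, 8]'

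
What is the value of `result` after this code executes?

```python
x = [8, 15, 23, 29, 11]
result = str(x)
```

x = [8, 15, 23, 29, 11]; result = '[8, 15, 23, 29, 11]'

'[8, 15, 23, 29, 11]'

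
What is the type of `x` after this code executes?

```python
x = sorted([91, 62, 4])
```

sorted() always returns list

list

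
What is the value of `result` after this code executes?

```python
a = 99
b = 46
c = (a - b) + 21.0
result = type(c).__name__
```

a is int; b is int; c is float; result = 'float'

'float'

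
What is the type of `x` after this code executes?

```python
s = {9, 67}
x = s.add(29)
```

set.add() returns None (mutates in place)

NoneType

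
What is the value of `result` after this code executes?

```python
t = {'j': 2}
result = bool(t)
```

t = {'j': 2}; result = True

True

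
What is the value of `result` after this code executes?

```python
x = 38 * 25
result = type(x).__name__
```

x is int; result = 'int'

'int'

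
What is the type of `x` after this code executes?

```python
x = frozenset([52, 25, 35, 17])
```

frozenset() returns frozenset

frozenset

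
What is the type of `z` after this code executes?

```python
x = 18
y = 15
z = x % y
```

int % int = int

int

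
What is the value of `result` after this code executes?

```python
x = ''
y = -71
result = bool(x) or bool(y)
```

x = ''; y = -71; result = True

True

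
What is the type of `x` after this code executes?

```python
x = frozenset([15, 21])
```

frozenset() returns frozenset

frozenset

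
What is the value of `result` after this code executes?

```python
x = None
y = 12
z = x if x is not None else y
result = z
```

x = None; y = 12; z = 12; result = 12

12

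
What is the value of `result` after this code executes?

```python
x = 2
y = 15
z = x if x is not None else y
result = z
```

x = 2; y = 15; z = 2; result = 2

2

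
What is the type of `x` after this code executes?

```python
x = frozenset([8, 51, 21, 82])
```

frozenset() returns frozenset

frozenset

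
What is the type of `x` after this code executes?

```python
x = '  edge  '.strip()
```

str.strip() returns str

str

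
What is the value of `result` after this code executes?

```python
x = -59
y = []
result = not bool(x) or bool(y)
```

x = -59; y = []; result = False

False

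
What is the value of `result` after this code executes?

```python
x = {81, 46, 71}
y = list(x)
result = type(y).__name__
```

x is set; y is list; result = 'list'

'list'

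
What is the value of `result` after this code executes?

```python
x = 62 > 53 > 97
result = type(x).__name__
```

x is bool; result = 'bool'

'bool'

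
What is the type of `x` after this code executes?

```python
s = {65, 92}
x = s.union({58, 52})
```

set.union() returns a new set

set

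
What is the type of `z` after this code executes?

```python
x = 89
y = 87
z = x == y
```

Comparison returns bool

bool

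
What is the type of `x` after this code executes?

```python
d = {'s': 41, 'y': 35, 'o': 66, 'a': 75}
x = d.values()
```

.values() returns dict_values view

dict_values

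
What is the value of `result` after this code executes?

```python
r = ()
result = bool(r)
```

r = (); result = False

False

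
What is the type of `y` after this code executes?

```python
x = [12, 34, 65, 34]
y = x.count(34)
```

list.count() returns int

int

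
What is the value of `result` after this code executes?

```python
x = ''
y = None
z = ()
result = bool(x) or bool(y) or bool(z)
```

x = ''; y = None; z = (); result = False

False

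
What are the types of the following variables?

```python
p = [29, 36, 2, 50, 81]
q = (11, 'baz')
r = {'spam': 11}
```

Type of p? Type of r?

p is assigned a list literal (square brackets); r is assigned a dict literal ({key: value})

list, dict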